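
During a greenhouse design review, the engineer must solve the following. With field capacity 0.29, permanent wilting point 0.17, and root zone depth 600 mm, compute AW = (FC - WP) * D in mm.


AW = (FC - WP) * D
   = (0.29 - 0.17) * 600
   = 0.12 * 600
   = 72 mm


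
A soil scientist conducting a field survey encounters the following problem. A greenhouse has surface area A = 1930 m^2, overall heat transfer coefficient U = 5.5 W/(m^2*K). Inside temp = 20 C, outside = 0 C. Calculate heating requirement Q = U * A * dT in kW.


dT = 20 - (0) = 20 K
Q = U * A * dT
  = 5.5 * 1930 * 20
  = 212300 W = 212.30 kW


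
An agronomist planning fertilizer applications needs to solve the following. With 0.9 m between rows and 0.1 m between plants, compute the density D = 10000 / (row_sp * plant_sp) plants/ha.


D = 10000 / (row_sp * plant_sp)
  = 10000 / (0.9 * 0.1)
  = 10000 / 0.0900
  = 111111.11 plants/ha


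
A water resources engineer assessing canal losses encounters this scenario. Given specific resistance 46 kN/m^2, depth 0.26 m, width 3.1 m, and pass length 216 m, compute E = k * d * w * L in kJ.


E = k * d * w * L
  = 46 * 0.26 * 3.1 * 216
  = 8008.42 kJ


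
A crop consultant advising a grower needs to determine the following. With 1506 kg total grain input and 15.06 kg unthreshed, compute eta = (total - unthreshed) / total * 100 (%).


eta = (total - unthreshed) / total * 100
    = (1506 - 15.06) / 1506 * 100
    = 1490.94 / 1506 * 100
    = 99%


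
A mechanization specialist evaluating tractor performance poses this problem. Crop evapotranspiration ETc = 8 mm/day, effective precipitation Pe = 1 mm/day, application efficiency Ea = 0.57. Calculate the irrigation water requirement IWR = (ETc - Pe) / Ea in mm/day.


IWR = (ETc - Pe) / Ea
    = (8 - 1) / 0.57
    = 7 / 0.57
    = 12.28 mm/day


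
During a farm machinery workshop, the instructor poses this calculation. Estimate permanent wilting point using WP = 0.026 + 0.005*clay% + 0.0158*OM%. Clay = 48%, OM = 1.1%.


WP = 0.026 + 0.005*48 + 0.0158*1.1
   = 0.026 + 0.2400 + 0.0174
   = 0.2834


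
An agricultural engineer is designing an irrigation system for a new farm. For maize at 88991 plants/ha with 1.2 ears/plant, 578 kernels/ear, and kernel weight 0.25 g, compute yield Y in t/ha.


Y = density * ears * kernels * kw
  = 88991 * 1.2 * 578 * 0.25 g/ha
  = 15431039.40 g/ha
  = 15431.04 kg/ha = 15.43 t/ha


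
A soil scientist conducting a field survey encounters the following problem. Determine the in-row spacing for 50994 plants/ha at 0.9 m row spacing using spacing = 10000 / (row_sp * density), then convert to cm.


spacing = 10000 / (row_sp * density)
        = 10000 / (0.9 * 50994)
        = 10000 / 45894.60
        = 0.21789 m = 21.79 cm


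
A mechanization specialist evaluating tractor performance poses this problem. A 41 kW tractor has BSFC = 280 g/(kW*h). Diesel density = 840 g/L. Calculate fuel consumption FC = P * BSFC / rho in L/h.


FC = P * BSFC / rho_fuel
   = 41 * 280 / 840
   = 11480 / 840
   = 13.67 L/h


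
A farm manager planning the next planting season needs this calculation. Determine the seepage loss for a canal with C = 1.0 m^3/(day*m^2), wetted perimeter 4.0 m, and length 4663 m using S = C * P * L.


S = C * P * L
  = 1.0 * 4.0 * 4663
  = 18652 m^3/day


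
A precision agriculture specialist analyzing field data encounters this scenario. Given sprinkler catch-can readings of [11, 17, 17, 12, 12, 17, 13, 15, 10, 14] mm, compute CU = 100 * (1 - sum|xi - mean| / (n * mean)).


xbar = 138 / 10 = 13.800
sum|xi - xbar| = 22
CU = 100 * (1 - 22 / (10 * 13.800))
   = 100 * (1 - 0.1594)
   = 84.06%


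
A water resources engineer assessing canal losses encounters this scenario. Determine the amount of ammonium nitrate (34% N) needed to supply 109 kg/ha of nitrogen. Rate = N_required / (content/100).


Rate = N_required / (N_content / 100)
     = 109 / (34 / 100)
     = 109 / 0.34
     = 320.59 kg/ha


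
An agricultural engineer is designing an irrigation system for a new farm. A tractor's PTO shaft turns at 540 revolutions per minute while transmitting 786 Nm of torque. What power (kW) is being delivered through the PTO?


P = 2*pi*n*T / 60000
  = 2*pi * 540 * 786 / 60000
  = 2666835.17 / 60000
  = 44.45 kW


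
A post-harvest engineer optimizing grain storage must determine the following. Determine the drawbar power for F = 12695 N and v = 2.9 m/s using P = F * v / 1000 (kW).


P = F * v / 1000
  = 12695 * 2.9 / 1000
  = 36815.50 / 1000
  = 36.82 kW


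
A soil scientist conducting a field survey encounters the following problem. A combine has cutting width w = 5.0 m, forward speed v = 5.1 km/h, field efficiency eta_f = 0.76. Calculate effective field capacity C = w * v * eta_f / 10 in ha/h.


C = w * v * eta_f / 10
  = 5.0 * 5.1 * 0.76 / 10
  = 19.38 / 10
  = 1.94 ha/h


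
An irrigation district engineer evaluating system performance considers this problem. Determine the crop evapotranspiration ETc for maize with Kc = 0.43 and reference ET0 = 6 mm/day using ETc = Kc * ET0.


ETc = Kc * ET0
    = 0.43 * 6
    = 2.58 mm/day


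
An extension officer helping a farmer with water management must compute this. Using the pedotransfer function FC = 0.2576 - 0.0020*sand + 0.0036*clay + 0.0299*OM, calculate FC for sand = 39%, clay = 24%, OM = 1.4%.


FC = 0.2576 - 0.0020*39 + 0.0036*24 + 0.0299*1.4
   = 0.2576 - 0.0780 + 0.0864 + 0.0419
   = 0.3079


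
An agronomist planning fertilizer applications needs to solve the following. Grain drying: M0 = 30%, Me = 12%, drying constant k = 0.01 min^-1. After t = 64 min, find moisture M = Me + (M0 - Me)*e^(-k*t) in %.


M = Me + (M0 - Me) * e^(-k*t)
  = 12 + (30 - 12) * e^(-0.01*64)
  = 12 + 18 * e^(-0.640)
  = 12 + 18 * 0.52729
  = 12 + 9.4913
  = 21.49%


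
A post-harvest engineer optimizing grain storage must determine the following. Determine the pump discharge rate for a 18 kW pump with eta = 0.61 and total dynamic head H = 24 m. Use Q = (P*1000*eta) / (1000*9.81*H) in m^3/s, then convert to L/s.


Q = (P * 1000 * eta) / (rho * g * H)
  = (18 * 1000 * 0.61) / (1000 * 9.81 * 24)
  = 10980 / 235440
  = 0.04664 m^3/s = 46.64 L/s


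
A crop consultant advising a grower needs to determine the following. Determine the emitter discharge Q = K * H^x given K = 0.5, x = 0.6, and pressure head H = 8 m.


Q = K * H^x
  = 0.5 * 8^0.6
  = 0.5 * 3.4822
  = 1.74 L/h


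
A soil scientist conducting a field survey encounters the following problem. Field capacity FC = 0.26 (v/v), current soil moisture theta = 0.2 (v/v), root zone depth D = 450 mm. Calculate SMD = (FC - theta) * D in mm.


SMD = (FC - theta) * D
    = (0.26 - 0.2) * 450
    = 0.060 * 450
    = 27 mm


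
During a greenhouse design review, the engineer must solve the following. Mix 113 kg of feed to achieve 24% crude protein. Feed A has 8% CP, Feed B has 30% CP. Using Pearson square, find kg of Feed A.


parts_A = CP_b - target = 30 - 24 = 6
parts_B = target - CP_a = 24 - 8 = 16
total_parts = 6 + 16 = 22
Feed A = 113 * 6 / 22 = 30.82 kg
Feed B = 113 * 16 / 22 = 82.18 kg

30.82 kg


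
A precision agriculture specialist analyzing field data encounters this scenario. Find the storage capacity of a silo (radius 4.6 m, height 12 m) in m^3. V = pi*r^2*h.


V = pi * r^2 * h
  = pi * 4.6^2 * 12
  = pi * 21.16 * 12
  = 797.71 m^3


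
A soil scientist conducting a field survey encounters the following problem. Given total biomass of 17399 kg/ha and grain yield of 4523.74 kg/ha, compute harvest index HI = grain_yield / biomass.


HI = grain_yield / biomass
   = 4523.74 / 17399
   = 0.26


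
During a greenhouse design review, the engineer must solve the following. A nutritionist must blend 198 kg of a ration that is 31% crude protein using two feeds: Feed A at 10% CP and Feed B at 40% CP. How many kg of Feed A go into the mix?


parts_A = CP_b - target = 40 - 31 = 9
parts_B = target - CP_a = 31 - 10 = 21
total_parts = 9 + 21 = 30
Feed A = 198 * 9 / 30 = 59.40 kg
Feed B = 198 * 21 / 30 = 138.60 kg

59.40 kg


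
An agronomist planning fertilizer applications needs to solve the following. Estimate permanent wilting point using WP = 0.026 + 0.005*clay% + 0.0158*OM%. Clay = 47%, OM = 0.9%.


WP = 0.026 + 0.005*47 + 0.0158*0.9
   = 0.026 + 0.2350 + 0.0142
   = 0.2752


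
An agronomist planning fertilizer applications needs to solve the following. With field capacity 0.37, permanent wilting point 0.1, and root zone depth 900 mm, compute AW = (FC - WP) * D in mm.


AW = (FC - WP) * D
   = (0.37 - 0.1) * 900
   = 0.27 * 900
   = 243 mm


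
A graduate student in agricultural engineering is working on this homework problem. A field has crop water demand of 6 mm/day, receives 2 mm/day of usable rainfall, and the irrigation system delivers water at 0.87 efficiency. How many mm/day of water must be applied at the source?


IWR = (ETc - Pe) / Ea
    = (6 - 2) / 0.87
    = 4 / 0.87
    = 4.60 mm/day


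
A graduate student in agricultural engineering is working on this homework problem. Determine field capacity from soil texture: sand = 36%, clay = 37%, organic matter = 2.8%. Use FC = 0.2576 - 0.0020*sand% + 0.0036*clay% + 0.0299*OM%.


FC = 0.2576 - 0.0020*36 + 0.0036*37 + 0.0299*2.8
   = 0.2576 - 0.0720 + 0.1332 + 0.0837
   = 0.4025


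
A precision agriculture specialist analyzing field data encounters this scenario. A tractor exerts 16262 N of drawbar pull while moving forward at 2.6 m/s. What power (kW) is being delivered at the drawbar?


P = F * v / 1000
  = 16262 * 2.6 / 1000
  = 42281.20 / 1000
  = 42.28 kW


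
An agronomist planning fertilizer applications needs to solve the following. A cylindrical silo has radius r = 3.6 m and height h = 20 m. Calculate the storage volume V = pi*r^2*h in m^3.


V = pi * r^2 * h
  = pi * 3.6^2 * 20
  = pi * 12.96 * 20
  = 814.30 m^3


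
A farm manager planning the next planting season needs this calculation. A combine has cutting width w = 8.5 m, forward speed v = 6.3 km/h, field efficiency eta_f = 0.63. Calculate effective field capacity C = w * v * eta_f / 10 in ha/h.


C = w * v * eta_f / 10
  = 8.5 * 6.3 * 0.63 / 10
  = 33.74 / 10
  = 3.37 ha/h


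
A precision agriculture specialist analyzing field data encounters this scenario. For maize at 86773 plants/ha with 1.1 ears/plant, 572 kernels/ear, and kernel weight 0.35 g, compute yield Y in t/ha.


Y = density * ears * kernels * kw
  = 86773 * 1.1 * 572 * 0.35 g/ha
  = 19109150.06 g/ha
  = 19109.15 kg/ha = 19.11 t/ha


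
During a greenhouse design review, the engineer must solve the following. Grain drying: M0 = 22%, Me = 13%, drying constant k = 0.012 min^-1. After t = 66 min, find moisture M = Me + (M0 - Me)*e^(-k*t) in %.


M = Me + (M0 - Me) * e^(-k*t)
  = 13 + (22 - 13) * e^(-0.012*66)
  = 13 + 9 * e^(-0.792)
  = 13 + 9 * 0.45294
  = 13 + 4.0764
  = 17.08%


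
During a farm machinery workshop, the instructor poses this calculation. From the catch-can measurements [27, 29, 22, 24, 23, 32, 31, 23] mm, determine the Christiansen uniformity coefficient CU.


xbar = 211 / 8 = 26.375
sum|xi - xbar| = 27
CU = 100 * (1 - 27 / (8 * 26.375))
   = 100 * (1 - 0.1280)
   = 87.20%


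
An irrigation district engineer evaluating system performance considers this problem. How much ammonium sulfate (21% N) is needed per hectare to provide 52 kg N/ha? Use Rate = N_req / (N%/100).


Rate = N_required / (N_content / 100)
     = 52 / (21 / 100)
     = 52 / 0.21
     = 247.62 kg/ha


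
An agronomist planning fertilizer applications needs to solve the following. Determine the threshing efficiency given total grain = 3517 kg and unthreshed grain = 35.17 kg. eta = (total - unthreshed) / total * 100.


eta = (total - unthreshed) / total * 100
    = (3517 - 35.17) / 3517 * 100
    = 3481.83 / 3517 * 100
    = 99%


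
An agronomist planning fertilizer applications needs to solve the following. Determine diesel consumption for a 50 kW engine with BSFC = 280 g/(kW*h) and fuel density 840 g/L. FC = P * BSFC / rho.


FC = P * BSFC / rho_fuel
   = 50 * 280 / 840
   = 14000 / 840
   = 16.67 L/h


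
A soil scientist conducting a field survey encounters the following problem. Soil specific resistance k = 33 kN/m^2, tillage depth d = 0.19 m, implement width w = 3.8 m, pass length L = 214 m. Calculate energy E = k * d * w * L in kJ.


E = k * d * w * L
  = 33 * 0.19 * 3.8 * 214
  = 5098.76 kJ


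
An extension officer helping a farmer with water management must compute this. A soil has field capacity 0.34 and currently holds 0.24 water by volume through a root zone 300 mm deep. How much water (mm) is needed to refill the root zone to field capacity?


SMD = (FC - theta) * D
    = (0.34 - 0.24) * 300
    = 0.100 * 300
    = 30 mm


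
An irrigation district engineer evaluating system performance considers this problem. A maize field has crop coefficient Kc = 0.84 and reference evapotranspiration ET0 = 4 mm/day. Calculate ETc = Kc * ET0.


ETc = Kc * ET0
    = 0.84 * 4
    = 3.36 mm/day


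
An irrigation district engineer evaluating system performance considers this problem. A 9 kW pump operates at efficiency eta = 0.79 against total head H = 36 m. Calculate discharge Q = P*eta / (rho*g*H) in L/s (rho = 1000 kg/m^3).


Q = (P * 1000 * eta) / (rho * g * H)
  = (9 * 1000 * 0.79) / (1000 * 9.81 * 36)
  = 7110 / 353160
  = 0.02013 m^3/s = 20.13 L/s


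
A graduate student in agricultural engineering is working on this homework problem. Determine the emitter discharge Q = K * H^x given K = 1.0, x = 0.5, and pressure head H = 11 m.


Q = K * H^x
  = 1.0 * 11^0.5
  = 1.0 * 3.3166
  = 3.32 L/h


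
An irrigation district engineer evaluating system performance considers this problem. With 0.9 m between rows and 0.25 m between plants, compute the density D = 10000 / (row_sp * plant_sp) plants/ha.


D = 10000 / (row_sp * plant_sp)
  = 10000 / (0.9 * 0.25)
  = 10000 / 0.2250
  = 44444.44 plants/ha


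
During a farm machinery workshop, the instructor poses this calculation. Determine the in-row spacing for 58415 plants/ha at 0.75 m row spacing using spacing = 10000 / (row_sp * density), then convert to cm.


spacing = 10000 / (row_sp * density)
        = 10000 / (0.75 * 58415)
        = 10000 / 43811.25
        = 0.22825 m = 22.83 cm


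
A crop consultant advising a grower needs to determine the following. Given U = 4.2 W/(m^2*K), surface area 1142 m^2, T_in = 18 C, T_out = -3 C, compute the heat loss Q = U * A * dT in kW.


dT = 18 - (-3) = 21 K
Q = U * A * dT
  = 4.2 * 1142 * 21
  = 100724.40 W = 100.72 kW


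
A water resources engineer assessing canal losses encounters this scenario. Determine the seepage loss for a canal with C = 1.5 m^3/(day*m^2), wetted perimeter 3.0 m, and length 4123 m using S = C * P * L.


S = C * P * L
  = 1.5 * 3.0 * 4123
  = 18553.50 m^3/day


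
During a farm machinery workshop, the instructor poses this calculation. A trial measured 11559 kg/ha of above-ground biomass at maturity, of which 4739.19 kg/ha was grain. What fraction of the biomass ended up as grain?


HI = grain_yield / biomass
   = 4739.19 / 11559
   = 0.41


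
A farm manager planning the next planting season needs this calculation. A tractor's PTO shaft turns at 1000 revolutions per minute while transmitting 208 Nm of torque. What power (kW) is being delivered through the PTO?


P = 2*pi*n*T / 60000
  = 2*pi * 1000 * 208 / 60000
  = 1306902.54 / 60000
  = 21.78 kW


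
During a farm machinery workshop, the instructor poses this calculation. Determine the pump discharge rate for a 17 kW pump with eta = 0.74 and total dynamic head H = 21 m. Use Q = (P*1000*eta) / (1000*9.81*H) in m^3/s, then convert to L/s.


Q = (P * 1000 * eta) / (rho * g * H)
  = (17 * 1000 * 0.74) / (1000 * 9.81 * 21)
  = 12580 / 206010
  = 0.06106 m^3/s = 61.06 L/s


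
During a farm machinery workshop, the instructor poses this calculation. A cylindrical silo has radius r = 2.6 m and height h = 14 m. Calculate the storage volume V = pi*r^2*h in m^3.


V = pi * r^2 * h
  = pi * 2.6^2 * 14
  = pi * 6.76 * 14
  = 297.32 m^3


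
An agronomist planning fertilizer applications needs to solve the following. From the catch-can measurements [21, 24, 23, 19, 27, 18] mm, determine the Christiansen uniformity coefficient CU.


xbar = 132 / 6 = 22
sum|xi - xbar| = 16
CU = 100 * (1 - 16 / (6 * 22))
   = 100 * (1 - 0.1212)
   = 87.88%


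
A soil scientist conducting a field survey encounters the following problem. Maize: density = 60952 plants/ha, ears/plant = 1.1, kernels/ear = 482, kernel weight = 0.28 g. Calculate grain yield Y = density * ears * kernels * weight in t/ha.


Y = density * ears * kernels * kw
  = 60952 * 1.1 * 482 * 0.28 g/ha
  = 9048690.11 g/ha
  = 9048.69 kg/ha = 9.05 t/ha


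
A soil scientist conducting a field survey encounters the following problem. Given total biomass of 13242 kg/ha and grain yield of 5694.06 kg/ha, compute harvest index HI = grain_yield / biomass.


HI = grain_yield / biomass
   = 5694.06 / 13242
   = 0.43


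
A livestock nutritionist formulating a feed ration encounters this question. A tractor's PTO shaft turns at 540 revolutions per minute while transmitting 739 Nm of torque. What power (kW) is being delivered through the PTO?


P = 2*pi*n*T / 60000
  = 2*pi * 540 * 739 / 60000
  = 2507367.93 / 60000
  = 41.79 kW


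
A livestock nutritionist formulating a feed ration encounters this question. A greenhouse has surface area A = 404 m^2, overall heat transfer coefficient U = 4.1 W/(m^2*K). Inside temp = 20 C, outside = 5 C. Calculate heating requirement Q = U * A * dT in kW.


dT = 20 - (5) = 15 K
Q = U * A * dT
  = 4.1 * 404 * 15
  = 24846 W = 24.85 kW


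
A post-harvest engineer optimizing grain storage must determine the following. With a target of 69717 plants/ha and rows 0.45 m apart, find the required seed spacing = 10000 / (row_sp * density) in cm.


spacing = 10000 / (row_sp * density)
        = 10000 / (0.45 * 69717)
        = 10000 / 31372.65
        = 0.31875 m = 31.87 cm


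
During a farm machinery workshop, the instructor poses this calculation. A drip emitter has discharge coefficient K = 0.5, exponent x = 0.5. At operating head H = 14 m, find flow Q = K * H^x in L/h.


Q = K * H^x
  = 0.5 * 14^0.5
  = 0.5 * 3.7417
  = 1.87 L/h


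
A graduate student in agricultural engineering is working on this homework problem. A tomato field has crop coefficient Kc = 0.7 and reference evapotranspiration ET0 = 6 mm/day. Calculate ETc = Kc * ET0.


ETc = Kc * ET0
    = 0.7 * 6
    = 4.20 mm/day


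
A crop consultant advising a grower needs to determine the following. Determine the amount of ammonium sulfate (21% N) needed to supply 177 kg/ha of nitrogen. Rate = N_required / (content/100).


Rate = N_required / (N_content / 100)
     = 177 / (21 / 100)
     = 177 / 0.21
     = 842.86 kg/ha


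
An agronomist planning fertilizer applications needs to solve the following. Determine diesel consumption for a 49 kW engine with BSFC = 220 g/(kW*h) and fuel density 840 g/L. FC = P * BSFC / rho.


FC = P * BSFC / rho_fuel
   = 49 * 220 / 840
   = 10780 / 840
   = 12.83 L/h


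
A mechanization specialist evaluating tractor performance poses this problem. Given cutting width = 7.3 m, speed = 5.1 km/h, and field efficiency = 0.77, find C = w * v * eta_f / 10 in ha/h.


C = w * v * eta_f / 10
  = 7.3 * 5.1 * 0.77 / 10
  = 28.67 / 10
  = 2.87 ha/h


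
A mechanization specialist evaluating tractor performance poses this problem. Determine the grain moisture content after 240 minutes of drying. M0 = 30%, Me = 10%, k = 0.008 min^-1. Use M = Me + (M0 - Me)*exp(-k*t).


M = Me + (M0 - Me) * e^(-k*t)
  = 10 + (30 - 10) * e^(-0.008*240)
  = 10 + 20 * e^(-1.920)
  = 10 + 20 * 0.14661
  = 10 + 2.9321
  = 12.93%


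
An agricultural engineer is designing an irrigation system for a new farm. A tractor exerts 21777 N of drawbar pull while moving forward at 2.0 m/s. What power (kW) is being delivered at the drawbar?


P = F * v / 1000
  = 21777 * 2.0 / 1000
  = 43554 / 1000
  = 43.55 kW


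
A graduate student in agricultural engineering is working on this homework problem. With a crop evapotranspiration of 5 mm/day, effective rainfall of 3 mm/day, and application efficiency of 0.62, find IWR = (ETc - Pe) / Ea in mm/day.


IWR = (ETc - Pe) / Ea
    = (5 - 3) / 0.62
    = 2 / 0.62
    = 3.23 mm/day


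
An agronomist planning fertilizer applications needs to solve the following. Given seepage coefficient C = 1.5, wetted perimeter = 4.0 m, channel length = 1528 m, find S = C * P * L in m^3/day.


S = C * P * L
  = 1.5 * 4.0 * 1528
  = 9168 m^3/day


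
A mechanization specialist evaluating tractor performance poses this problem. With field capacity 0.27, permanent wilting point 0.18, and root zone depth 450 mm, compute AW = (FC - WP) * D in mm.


AW = (FC - WP) * D
   = (0.27 - 0.18) * 450
   = 0.09 * 450
   = 40.50 mm


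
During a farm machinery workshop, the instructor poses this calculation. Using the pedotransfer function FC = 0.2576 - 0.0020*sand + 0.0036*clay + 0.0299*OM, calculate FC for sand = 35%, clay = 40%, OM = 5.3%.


FC = 0.2576 - 0.0020*35 + 0.0036*40 + 0.0299*5.3
   = 0.2576 - 0.0700 + 0.1440 + 0.1585
   = 0.4901


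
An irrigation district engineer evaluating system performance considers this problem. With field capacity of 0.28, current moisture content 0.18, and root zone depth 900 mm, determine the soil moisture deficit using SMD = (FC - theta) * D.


SMD = (FC - theta) * D
    = (0.28 - 0.18) * 900
    = 0.100 * 900
    = 90 mm


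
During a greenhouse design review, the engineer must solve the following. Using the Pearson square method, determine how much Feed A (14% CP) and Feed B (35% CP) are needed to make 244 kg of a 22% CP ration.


parts_A = CP_b - target = 35 - 22 = 13
parts_B = target - CP_a = 22 - 14 = 8
total_parts = 13 + 8 = 21
Feed A = 244 * 13 / 21 = 151.05 kg
Feed B = 244 * 8 / 21 = 92.95 kg

151.05 kg


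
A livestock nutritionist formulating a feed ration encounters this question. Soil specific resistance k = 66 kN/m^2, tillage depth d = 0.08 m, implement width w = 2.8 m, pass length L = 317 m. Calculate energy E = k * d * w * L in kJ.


E = k * d * w * L
  = 66 * 0.08 * 2.8 * 317
  = 4686.53 kJ


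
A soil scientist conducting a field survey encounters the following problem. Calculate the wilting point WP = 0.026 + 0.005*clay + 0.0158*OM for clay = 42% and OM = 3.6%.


WP = 0.026 + 0.005*42 + 0.0158*3.6
   = 0.026 + 0.2100 + 0.0569
   = 0.2929


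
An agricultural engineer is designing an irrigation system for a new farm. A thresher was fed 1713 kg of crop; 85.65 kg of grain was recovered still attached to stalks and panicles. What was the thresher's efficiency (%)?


eta = (total - unthreshed) / total * 100
    = (1713 - 85.65) / 1713 * 100
    = 1627.35 / 1713 * 100
    = 95%


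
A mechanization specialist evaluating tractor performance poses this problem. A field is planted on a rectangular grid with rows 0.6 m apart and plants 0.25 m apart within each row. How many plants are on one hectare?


D = 10000 / (row_sp * plant_sp)
  = 10000 / (0.6 * 0.25)
  = 10000 / 0.1500
  = 66666.67 plants/ha


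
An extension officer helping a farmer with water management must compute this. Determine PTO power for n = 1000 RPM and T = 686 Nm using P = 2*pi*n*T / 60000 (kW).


P = 2*pi*n*T / 60000
  = 2*pi * 1000 * 686 / 60000
  = 4310265.12 / 60000
  = 71.84 kW


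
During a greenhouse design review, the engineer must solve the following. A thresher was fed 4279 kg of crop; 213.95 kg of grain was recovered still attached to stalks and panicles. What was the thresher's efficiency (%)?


eta = (total - unthreshed) / total * 100
    = (4279 - 213.95) / 4279 * 100
    = 4065.05 / 4279 * 100
    = 95%


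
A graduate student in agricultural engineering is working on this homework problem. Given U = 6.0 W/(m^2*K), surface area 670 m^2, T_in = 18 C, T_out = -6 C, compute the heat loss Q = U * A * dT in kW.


dT = 18 - (-6) = 24 K
Q = U * A * dT
  = 6.0 * 670 * 24
  = 96480 W = 96.48 kW


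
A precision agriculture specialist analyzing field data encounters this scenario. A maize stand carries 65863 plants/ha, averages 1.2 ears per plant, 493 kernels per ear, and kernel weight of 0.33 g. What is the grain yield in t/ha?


Y = density * ears * kernels * kw
  = 65863 * 1.2 * 493 * 0.33 g/ha
  = 12858301.76 g/ha
  = 12858.30 kg/ha = 12.86 t/ha


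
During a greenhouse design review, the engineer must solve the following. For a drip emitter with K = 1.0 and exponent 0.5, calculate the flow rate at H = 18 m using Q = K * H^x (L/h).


Q = K * H^x
  = 1.0 * 18^0.5
  = 1.0 * 4.2426
  = 4.24 L/h


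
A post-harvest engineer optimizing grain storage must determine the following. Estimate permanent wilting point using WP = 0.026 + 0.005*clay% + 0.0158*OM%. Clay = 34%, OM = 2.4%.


WP = 0.026 + 0.005*34 + 0.0158*2.4
   = 0.026 + 0.1700 + 0.0379
   = 0.2339


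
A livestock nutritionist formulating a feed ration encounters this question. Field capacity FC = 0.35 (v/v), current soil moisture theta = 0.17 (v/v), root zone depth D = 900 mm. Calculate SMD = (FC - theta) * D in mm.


SMD = (FC - theta) * D
    = (0.35 - 0.17) * 900
    = 0.180 * 900
    = 162 mm


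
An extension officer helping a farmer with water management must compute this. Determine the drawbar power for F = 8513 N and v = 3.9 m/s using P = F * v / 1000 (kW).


P = F * v / 1000
  = 8513 * 3.9 / 1000
  = 33200.70 / 1000
  = 33.20 kW


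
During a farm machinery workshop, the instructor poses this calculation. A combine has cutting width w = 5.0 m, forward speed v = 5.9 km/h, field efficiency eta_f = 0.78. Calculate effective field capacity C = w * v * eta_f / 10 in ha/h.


C = w * v * eta_f / 10
  = 5.0 * 5.9 * 0.78 / 10
  = 23.01 / 10
  = 2.30 ha/h


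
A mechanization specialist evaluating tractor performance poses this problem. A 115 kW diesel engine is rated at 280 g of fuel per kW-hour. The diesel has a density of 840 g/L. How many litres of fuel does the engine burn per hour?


FC = P * BSFC / rho_fuel
   = 115 * 280 / 840
   = 32200 / 840
   = 38.33 L/h


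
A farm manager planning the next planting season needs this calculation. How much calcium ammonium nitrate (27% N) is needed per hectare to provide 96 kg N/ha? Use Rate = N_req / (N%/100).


Rate = N_required / (N_content / 100)
     = 96 / (27 / 100)
     = 96 / 0.27
     = 355.56 kg/ha


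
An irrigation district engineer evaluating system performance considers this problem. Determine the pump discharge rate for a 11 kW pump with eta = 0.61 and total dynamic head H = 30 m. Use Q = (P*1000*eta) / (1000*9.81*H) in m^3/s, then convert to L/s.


Q = (P * 1000 * eta) / (rho * g * H)
  = (11 * 1000 * 0.61) / (1000 * 9.81 * 30)
  = 6710 / 294300
  = 0.02280 m^3/s = 22.80 L/s


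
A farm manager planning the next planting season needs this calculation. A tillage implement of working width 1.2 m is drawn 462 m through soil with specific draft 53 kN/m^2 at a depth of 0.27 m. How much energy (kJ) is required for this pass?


E = k * d * w * L
  = 53 * 0.27 * 1.2 * 462
  = 7933.46 kJ


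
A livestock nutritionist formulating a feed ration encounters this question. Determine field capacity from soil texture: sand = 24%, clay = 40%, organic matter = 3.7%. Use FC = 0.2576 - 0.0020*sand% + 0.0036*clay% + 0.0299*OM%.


FC = 0.2576 - 0.0020*24 + 0.0036*40 + 0.0299*3.7
   = 0.2576 - 0.0480 + 0.1440 + 0.1106
   = 0.4642


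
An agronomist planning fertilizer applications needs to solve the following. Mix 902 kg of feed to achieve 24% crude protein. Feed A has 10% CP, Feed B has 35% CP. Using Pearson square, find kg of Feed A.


parts_A = CP_b - target = 35 - 24 = 11
parts_B = target - CP_a = 24 - 10 = 14
total_parts = 11 + 14 = 25
Feed A = 902 * 11 / 25 = 396.88 kg
Feed B = 902 * 14 / 25 = 505.12 kg

396.88 kg


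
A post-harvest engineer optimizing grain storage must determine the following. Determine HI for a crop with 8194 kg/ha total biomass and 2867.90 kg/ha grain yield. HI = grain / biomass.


HI = grain_yield / biomass
   = 2867.90 / 8194
   = 0.35


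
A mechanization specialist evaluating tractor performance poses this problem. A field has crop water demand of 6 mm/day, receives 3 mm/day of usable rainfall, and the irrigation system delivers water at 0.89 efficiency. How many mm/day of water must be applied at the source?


IWR = (ETc - Pe) / Ea
    = (6 - 3) / 0.89
    = 3 / 0.89
    = 3.37 mm/day


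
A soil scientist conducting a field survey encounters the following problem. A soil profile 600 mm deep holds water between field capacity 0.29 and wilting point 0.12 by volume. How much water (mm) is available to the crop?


AW = (FC - WP) * D
   = (0.29 - 0.12) * 600
   = 0.17 * 600
   = 102 mm


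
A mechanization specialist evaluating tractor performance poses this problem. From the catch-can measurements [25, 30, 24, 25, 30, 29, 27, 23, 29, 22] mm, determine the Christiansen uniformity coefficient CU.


xbar = 264 / 10 = 26.400
sum|xi - xbar| = 26
CU = 100 * (1 - 26 / (10 * 26.400))
   = 100 * (1 - 0.0985)
   = 90.15%


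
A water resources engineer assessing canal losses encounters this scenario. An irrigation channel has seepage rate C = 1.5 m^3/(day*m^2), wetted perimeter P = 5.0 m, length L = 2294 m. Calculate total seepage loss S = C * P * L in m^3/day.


S = C * P * L
  = 1.5 * 5.0 * 2294
  = 17205 m^3/day


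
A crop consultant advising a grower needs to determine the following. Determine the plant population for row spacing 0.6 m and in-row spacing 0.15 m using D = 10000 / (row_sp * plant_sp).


D = 10000 / (row_sp * plant_sp)
  = 10000 / (0.6 * 0.15)
  = 10000 / 0.0900
  = 111111.11 plants/ha


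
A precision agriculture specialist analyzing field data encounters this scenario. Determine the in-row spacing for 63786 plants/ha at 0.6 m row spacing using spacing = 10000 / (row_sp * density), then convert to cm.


spacing = 10000 / (row_sp * density)
        = 10000 / (0.6 * 63786)
        = 10000 / 38271.60
        = 0.26129 m = 26.13 cm


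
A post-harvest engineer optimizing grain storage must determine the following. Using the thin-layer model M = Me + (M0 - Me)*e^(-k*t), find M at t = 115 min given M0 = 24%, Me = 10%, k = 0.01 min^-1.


M = Me + (M0 - Me) * e^(-k*t)
  = 10 + (24 - 10) * e^(-0.01*115)
  = 10 + 14 * e^(-1.150)
  = 10 + 14 * 0.31664
  = 10 + 4.4329
  = 14.43%


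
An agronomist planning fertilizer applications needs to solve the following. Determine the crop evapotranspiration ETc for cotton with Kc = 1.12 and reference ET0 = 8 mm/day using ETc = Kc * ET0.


ETc = Kc * ET0
    = 1.12 * 8
    = 8.96 mm/day


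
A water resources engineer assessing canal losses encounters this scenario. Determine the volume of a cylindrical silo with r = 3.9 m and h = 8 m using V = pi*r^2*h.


V = pi * r^2 * h
  = pi * 3.9^2 * 8
  = pi * 15.21 * 8
  = 382.27 m^3


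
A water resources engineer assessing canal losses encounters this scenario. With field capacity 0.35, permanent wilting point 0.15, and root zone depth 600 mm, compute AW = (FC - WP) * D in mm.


AW = (FC - WP) * D
   = (0.35 - 0.15) * 600
   = 0.20 * 600
   = 120 mm


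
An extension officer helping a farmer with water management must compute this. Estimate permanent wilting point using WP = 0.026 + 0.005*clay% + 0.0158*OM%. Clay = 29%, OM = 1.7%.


WP = 0.026 + 0.005*29 + 0.0158*1.7
   = 0.026 + 0.1450 + 0.0269
   = 0.1979


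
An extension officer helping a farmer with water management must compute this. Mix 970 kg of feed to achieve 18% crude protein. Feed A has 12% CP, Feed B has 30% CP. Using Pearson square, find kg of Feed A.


parts_A = CP_b - target = 30 - 18 = 12
parts_B = target - CP_a = 18 - 12 = 6
total_parts = 12 + 6 = 18
Feed A = 970 * 12 / 18 = 646.67 kg
Feed B = 970 * 6 / 18 = 323.33 kg

646.67 kg


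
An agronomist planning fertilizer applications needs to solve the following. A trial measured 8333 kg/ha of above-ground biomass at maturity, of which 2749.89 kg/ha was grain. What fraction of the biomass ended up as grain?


HI = grain_yield / biomass
   = 2749.89 / 8333
   = 0.33


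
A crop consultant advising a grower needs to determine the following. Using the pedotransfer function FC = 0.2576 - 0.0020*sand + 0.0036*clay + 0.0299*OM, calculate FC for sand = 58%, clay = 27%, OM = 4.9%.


FC = 0.2576 - 0.0020*58 + 0.0036*27 + 0.0299*4.9
   = 0.2576 - 0.1160 + 0.0972 + 0.1465
   = 0.3853


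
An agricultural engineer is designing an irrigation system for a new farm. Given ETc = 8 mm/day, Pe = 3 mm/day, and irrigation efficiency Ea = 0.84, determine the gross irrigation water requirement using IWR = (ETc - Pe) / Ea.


IWR = (ETc - Pe) / Ea
    = (8 - 3) / 0.84
    = 5 / 0.84
    = 5.95 mm/day


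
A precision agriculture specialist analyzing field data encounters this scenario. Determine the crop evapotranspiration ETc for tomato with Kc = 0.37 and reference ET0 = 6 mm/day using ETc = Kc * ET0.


ETc = Kc * ET0
    = 0.37 * 6
    = 2.22 mm/day


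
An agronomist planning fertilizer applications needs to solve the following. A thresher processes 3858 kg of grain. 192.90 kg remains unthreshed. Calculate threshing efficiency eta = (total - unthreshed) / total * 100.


eta = (total - unthreshed) / total * 100
    = (3858 - 192.90) / 3858 * 100
    = 3665.10 / 3858 * 100
    = 95%


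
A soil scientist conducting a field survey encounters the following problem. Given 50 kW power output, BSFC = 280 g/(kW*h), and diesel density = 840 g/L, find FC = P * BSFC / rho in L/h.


FC = P * BSFC / rho_fuel
   = 50 * 280 / 840
   = 14000 / 840
   = 16.67 L/h


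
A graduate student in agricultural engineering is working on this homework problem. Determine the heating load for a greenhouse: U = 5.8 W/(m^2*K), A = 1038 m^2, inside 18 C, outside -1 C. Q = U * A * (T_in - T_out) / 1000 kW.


dT = 18 - (-1) = 19 K
Q = U * A * dT
  = 5.8 * 1038 * 19
  = 114387.60 W = 114.39 kW


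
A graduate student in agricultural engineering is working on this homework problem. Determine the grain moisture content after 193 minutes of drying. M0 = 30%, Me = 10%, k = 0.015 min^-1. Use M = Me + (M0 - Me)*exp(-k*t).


M = Me + (M0 - Me) * e^(-k*t)
  = 10 + (30 - 10) * e^(-0.015*193)
  = 10 + 20 * e^(-2.895)
  = 10 + 20 * 0.05530
  = 10 + 1.1060
  = 11.11%


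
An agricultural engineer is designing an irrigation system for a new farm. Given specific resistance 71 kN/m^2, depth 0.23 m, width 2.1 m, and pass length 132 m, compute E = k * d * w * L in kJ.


E = k * d * w * L
  = 71 * 0.23 * 2.1 * 132
  = 4526.68 kJ


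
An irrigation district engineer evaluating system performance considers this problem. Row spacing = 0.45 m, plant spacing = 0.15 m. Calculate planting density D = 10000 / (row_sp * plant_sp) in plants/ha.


D = 10000 / (row_sp * plant_sp)
  = 10000 / (0.45 * 0.15)
  = 10000 / 0.0675
  = 148148.15 plants/ha


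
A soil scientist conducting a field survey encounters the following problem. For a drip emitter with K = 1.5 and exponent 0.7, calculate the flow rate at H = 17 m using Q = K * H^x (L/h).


Q = K * H^x
  = 1.5 * 17^0.7
  = 1.5 * 7.2663
  = 10.90 L/h


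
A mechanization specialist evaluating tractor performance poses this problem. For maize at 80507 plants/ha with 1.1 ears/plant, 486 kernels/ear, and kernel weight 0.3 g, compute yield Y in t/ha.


Y = density * ears * kernels * kw
  = 80507 * 1.1 * 486 * 0.3 g/ha
  = 12911712.66 g/ha
  = 12911.71 kg/ha = 12.91 t/ha


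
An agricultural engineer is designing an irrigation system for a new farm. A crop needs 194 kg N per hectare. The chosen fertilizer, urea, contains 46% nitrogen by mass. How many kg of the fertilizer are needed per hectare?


Rate = N_required / (N_content / 100)
     = 194 / (46 / 100)
     = 194 / 0.46
     = 421.74 kg/ha


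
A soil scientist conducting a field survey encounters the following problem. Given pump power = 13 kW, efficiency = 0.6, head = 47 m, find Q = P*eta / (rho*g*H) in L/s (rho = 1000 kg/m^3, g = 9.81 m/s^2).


Q = (P * 1000 * eta) / (rho * g * H)
  = (13 * 1000 * 0.6) / (1000 * 9.81 * 47)
  = 7800 / 461070
  = 0.01692 m^3/s = 16.92 L/s


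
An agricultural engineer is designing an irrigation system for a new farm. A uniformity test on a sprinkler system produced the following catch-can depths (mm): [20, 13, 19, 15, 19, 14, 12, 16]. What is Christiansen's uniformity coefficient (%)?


xbar = 128 / 8 = 16
sum|xi - xbar| = 20
CU = 100 * (1 - 20 / (8 * 16))
   = 100 * (1 - 0.1563)
   = 84.38%


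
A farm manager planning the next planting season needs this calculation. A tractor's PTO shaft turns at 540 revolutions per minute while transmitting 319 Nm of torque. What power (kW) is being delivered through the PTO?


P = 2*pi*n*T / 60000
  = 2*pi * 540 * 319 / 60000
  = 1082341.50 / 60000
  = 18.04 kW


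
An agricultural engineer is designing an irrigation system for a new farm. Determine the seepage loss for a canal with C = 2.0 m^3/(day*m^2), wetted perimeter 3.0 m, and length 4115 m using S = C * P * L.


S = C * P * L
  = 2.0 * 3.0 * 4115
  = 24690 m^3/day


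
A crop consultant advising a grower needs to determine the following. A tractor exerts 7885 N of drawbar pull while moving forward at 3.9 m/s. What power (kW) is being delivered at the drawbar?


P = F * v / 1000
  = 7885 * 3.9 / 1000
  = 30751.50 / 1000
  = 30.75 kW


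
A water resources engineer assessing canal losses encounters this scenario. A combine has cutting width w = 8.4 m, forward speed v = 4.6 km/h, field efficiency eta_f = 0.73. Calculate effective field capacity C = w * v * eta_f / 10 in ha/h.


C = w * v * eta_f / 10
  = 8.4 * 4.6 * 0.73 / 10
  = 28.21 / 10
  = 2.82 ha/h


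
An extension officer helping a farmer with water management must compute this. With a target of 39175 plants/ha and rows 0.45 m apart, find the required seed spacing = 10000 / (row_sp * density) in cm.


spacing = 10000 / (row_sp * density)
        = 10000 / (0.45 * 39175)
        = 10000 / 17628.75
        = 0.56726 m = 56.73 cm


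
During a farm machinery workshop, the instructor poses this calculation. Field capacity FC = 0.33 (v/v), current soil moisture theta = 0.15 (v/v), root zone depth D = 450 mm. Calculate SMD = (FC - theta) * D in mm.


SMD = (FC - theta) * D
    = (0.33 - 0.15) * 450
    = 0.180 * 450
    = 81 mm


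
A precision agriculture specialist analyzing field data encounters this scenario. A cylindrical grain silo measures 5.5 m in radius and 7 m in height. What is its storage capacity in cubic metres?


V = pi * r^2 * h
  = pi * 5.5^2 * 7
  = pi * 30.25 * 7
  = 665.23 m^3


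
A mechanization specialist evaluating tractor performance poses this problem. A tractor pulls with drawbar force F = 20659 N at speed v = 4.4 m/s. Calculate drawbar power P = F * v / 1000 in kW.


P = F * v / 1000
  = 20659 * 4.4 / 1000
  = 90899.60 / 1000
  = 90.90 kW


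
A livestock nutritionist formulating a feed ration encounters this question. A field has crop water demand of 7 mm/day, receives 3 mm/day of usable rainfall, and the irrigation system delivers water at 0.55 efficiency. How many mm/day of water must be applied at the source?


IWR = (ETc - Pe) / Ea
    = (7 - 3) / 0.55
    = 4 / 0.55
    = 7.27 mm/day


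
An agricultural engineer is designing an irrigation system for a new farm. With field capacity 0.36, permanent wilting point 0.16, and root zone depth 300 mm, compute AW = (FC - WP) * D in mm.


AW = (FC - WP) * D
   = (0.36 - 0.16) * 300
   = 0.20 * 300
   = 60 mm
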